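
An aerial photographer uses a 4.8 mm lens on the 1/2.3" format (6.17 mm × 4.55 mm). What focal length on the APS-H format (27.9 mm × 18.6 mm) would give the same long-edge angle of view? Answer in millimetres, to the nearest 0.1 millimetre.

21.7 mm

Equal angle of view means equal width/f ratio, so f₂ = f₁ · (width₂/width₁) = 4.8 × 27.9/6.17.
f₂ = 4.8 × 4.52188 ≈ 21.705 mm.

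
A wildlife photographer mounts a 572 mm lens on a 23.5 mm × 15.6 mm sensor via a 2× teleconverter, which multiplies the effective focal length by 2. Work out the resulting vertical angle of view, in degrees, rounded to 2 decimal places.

0.78°

Effective focal length f = 572 × 2 = 1144 mm.
α = 2·arctan(15.6 / (2 × 1144)) = 2·arctan(0.00682) ≈ 0.7813°.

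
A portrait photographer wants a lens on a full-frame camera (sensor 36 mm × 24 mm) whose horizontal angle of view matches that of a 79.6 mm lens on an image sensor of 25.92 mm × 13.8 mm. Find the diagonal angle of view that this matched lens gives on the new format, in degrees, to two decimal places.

Equal horizontal AOV ⇒ f₂ = f₁ · 36/25.92 = 79.6 × 1.38889 ≈ 110.5556 mm.
Sensor diagonal = √(36² + 24²) = √1872.0000 ≈ 43.2666 mm.
Diagonal AOV on the new format = 2·arctan(43.2666 / (2 × 110.5556)) = 2·arctan(0.19568) ≈ 22.1433°.

22.14°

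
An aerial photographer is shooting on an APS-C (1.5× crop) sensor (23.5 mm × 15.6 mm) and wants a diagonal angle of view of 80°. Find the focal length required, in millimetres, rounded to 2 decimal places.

16.81 mm

Sensor diagonal = √(23.5² + 15.6²) = √795.6100 ≈ 28.2066 mm.
From α = 2·arctan(d/2f) we get f = d / (2·tan(α/2)).
With d = 28.2066 mm and α/2 = 40°, tan(α/2) ≈ 0.83910, so f ≈ 28.2066 / 1.67820 ≈ 16.8076 mm.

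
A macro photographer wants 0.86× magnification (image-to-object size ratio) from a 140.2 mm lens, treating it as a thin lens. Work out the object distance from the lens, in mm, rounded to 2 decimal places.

303.22 mm

With m = dᵢ/dₒ and 1/f = 1/dₒ + 1/dᵢ, substituting dᵢ = m·dₒ gives 1/f = (1 + 1/m)/dₒ, hence dₒ = f·(1 + 1/m).
dₒ = 140.2 × (1 + 1/0.86) = 140.2 × 2.16279 ≈ 303.223 mm.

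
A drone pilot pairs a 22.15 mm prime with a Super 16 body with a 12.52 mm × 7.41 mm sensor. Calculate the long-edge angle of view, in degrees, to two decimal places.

31.56°

Angle of view α = 2·arctan(w/2f) with w = 12.52 mm and f = 22.15 mm.
w/2f = 0.28262; arctan(0.28262) ≈ 15.7813°, so α ≈ 31.5625°.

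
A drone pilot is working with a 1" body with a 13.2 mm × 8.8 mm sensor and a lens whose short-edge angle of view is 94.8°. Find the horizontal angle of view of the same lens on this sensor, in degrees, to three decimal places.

116.981°

From the short-edge AOV: f = 8.8 / (2·tan(47.4°)) = 8.8 / 2.17498 ≈ 4.0460 mm.
Horizontal AOV = 2·arctan(13.2 / (2 × 4.0460)) = 2·arctan(1.63124) ≈ 116.9808°.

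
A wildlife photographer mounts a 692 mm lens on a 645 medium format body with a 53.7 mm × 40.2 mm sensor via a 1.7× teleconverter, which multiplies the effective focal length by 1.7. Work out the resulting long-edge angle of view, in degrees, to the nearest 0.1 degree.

2.6°

Effective focal length f = 692 × 1.7 = 1176.4 mm.
α = 2·arctan(53.7 / (2 × 1176.4)) = 2·arctan(0.02282) ≈ 2.6150°.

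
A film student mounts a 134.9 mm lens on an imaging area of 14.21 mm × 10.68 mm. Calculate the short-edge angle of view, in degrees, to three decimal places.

Angle of view α = 2·arctan(h/2f) with h = 10.68 mm and f = 134.9 mm.
h/2f = 0.03958; arctan(0.03958) ≈ 2.2669°, so α ≈ 4.5337°.

4.534°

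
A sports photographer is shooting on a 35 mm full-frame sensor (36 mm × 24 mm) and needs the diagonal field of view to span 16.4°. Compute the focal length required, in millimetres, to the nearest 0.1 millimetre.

150.1 mm

Sensor diagonal = √(36² + 24²) = √1872.0000 ≈ 43.2666 mm.
From α = 2·arctan(d/2f) we get f = d / (2·tan(α/2)).
With d = 43.2666 mm and α/2 = 8.2°, tan(α/2) ≈ 0.14410, so f ≈ 43.2666 / 0.28820 ≈ 150.1248 mm.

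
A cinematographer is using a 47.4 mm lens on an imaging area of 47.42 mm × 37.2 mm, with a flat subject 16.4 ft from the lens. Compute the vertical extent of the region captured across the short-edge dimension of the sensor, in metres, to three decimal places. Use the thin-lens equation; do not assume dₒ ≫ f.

3.886 m

dₒ: 16.4 ft × 304.8 mm/ft = 4998.72 mm.
Similar triangles through the lens centre give W/dₒ = h/dᵢ; with 1/f = 1/dₒ + 1/dᵢ this gives W = h·(dₒ − f)/f.
W = 37.2 mm × (4998.72 − 47.4) / 47.4 = 37.2 × 104.4582 ≈ 3885.846 mm = 3.88585 m.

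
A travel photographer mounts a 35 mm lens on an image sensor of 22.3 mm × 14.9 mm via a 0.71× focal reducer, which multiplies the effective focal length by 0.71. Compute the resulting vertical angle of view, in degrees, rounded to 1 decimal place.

Effective focal length f = 35 × 0.71 = 24.85 mm.
α = 2·arctan(14.9 / (2 × 24.85)) = 2·arctan(0.29980) ≈ 33.3773°.

33.4°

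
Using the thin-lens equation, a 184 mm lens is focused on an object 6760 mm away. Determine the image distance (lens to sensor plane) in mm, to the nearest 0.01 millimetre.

1/dᵢ = 1/f − 1/dₒ = 1/184 − 1/6760 = 0.0052869 mm⁻¹.
dᵢ = 1/0.0052869 ≈ 189.1484 mm.

189.15 mm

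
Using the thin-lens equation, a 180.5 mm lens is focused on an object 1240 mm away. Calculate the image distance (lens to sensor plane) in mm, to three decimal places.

1/dᵢ = 1/f − 1/dₒ = 1/180.5 − 1/1240 = 0.0047337 mm⁻¹.
dᵢ = 1/0.0047337 ≈ 211.2506 mm.

211.251 mm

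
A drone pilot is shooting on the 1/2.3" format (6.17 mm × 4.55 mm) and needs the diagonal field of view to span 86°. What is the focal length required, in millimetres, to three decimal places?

Sensor diagonal = √(6.17² + 4.55²) = √58.7714 ≈ 7.6663 mm.
From α = 2·arctan(d/2f) we get f = d / (2·tan(α/2)).
With d = 7.6663 mm and α/2 = 43°, tan(α/2) ≈ 0.93252, so f ≈ 7.6663 / 1.86503 ≈ 4.1105 mm.

4.111 mm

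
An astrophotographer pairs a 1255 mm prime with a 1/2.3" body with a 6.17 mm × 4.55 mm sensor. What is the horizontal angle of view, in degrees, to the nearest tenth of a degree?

0.3°

Angle of view α = 2·arctan(w/2f) with w = 6.17 mm and f = 1255 mm.
w/2f = 0.00246; arctan(0.00246) ≈ 0.1408°, so α ≈ 0.2817°.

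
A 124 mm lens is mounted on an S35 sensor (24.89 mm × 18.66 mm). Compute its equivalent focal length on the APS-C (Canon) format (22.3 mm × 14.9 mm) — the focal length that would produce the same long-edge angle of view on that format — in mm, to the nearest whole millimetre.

111 mm

Equal angle of view means equal width/f ratio, so f₂ = f₁ · (width₂/width₁) = 124 × 22.3/24.89.
f₂ = 124 × 0.89594 ≈ 111.097 mm.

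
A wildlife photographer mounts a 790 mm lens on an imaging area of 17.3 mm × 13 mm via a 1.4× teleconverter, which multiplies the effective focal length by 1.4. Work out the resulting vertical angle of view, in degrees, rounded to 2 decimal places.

Effective focal length f = 790 × 1.4 = 1106 mm.
α = 2·arctan(13 / (2 × 1106)) = 2·arctan(0.00588) ≈ 0.6735°.

0.67°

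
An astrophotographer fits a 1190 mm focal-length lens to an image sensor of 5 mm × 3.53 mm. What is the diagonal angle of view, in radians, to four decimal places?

0.0051 rad

Sensor diagonal = √(5² + 3.53²) = √37.4609 ≈ 6.1205 mm.
Angle of view α = 2·arctan(d/2f) with d = 6.1205 mm and f = 1190 mm.
d/2f = 0.00257; arctan(0.00257) ≈ 0.0026 rad, so α ≈ 0.0051 rad.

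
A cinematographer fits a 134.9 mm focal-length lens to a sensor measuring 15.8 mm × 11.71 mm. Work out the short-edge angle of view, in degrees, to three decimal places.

Angle of view α = 2·arctan(h/2f) with h = 11.71 mm and f = 134.9 mm.
h/2f = 0.04340; arctan(0.04340) ≈ 2.4852°, so α ≈ 4.9704°.

4.970°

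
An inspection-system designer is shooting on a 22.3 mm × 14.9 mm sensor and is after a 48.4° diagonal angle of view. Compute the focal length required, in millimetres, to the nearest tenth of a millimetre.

Sensor diagonal = √(22.3² + 14.9²) = √719.3000 ≈ 26.8198 mm.
From α = 2·arctan(d/2f) we get f = d / (2·tan(α/2)).
With d = 26.8198 mm and α/2 = 24.2°, tan(α/2) ≈ 0.44942, so f ≈ 26.8198 / 0.89884 ≈ 29.8383 mm.

29.8 mm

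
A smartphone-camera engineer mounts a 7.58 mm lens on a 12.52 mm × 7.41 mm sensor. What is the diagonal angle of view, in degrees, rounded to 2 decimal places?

Sensor diagonal = √(12.52² + 7.41²) = √211.6585 ≈ 14.5485 mm.
Angle of view α = 2·arctan(d/2f) with d = 14.5485 mm and f = 7.58 mm.
d/2f = 0.95966; arctan(0.95966) ≈ 43.8208°, so α ≈ 87.6416°.

87.64°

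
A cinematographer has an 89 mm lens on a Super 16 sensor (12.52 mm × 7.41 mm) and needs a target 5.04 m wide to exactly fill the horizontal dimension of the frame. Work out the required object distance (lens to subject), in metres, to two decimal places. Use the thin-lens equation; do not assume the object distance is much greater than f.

35.92 m

W: 5.04 m = 5040 mm.
Magnification m = w/W = dᵢ/dₒ; combined with 1/f = 1/dₒ + 1/dᵢ this gives dₒ = f·(1 + W/w).
dₒ = 89 mm × (1 + 5040/12.52) = 89 × 403.5559 ≈ 35916.476 mm = 35.9165 m.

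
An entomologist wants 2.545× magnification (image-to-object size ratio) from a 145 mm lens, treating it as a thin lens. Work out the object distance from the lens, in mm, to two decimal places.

201.97 mm

With m = dᵢ/dₒ and 1/f = 1/dₒ + 1/dᵢ, substituting dᵢ = m·dₒ gives 1/f = (1 + 1/m)/dₒ, hence dₒ = f·(1 + 1/m).
dₒ = 145 × (1 + 1/2.545) = 145 × 1.39293 ≈ 201.974 mm.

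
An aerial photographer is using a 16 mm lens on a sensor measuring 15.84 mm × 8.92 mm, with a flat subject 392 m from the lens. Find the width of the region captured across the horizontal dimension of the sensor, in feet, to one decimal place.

1273.2 ft

dₒ: 392 m = 392000 mm.
Similar triangles through the lens centre give W/dₒ = w/dᵢ; with 1/f = 1/dₒ + 1/dᵢ this gives W = w·(dₒ − f)/f.
W = 15.84 mm × (392000 − 16) / 16 = 15.84 × 24499.0000 ≈ 388064.160 mm = 388064.160/304.8 ft = 1273.18 ft.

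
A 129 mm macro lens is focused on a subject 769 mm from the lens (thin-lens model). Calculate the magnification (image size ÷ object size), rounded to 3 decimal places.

0.202×

Thin lens: 1/f = 1/dₒ + 1/dᵢ → 1/dᵢ = 1/129 − 1/769 = 0.0064515 mm⁻¹, so dᵢ ≈ 155.0016 mm.
Magnification m = dᵢ/dₒ = 155.0016/769 ≈ 0.20156.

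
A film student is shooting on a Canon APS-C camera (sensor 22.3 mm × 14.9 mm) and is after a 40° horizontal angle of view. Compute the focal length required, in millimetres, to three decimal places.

30.634 mm

From α = 2·arctan(w/2f) we get f = w / (2·tan(α/2)).
With w = 22.3 mm and α/2 = 20°, tan(α/2) ≈ 0.36397, so f ≈ 22.3 / 0.72794 ≈ 30.6344 mm.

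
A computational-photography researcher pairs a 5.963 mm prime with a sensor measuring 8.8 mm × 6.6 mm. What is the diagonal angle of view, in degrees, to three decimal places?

85.374°

Sensor diagonal = √(8.8² + 6.6²) = √121.0000 ≈ 11.0000 mm.
Angle of view α = 2·arctan(d/2f) with d = 11.0000 mm and f = 5.963 mm.
d/2f = 0.92235; arctan(0.92235) ≈ 42.6870°, so α ≈ 85.3741°.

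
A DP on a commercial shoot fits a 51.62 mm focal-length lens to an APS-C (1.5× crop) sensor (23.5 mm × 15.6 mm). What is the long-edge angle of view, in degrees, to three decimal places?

Angle of view α = 2·arctan(w/2f) with w = 23.5 mm and f = 51.62 mm.
w/2f = 0.22762; arctan(0.22762) ≈ 12.8235°, so α ≈ 25.6469°.

25.647°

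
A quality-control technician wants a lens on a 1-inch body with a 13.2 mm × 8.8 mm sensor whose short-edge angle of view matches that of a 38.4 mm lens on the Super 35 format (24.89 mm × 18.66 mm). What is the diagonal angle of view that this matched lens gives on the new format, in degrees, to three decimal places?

47.309°

Equal short-edge AOV ⇒ f₂ = f₁ · 8.8/18.66 = 38.4 × 0.47160 ≈ 18.1093 mm.
Sensor diagonal = √(13.2² + 8.8²) = √251.6800 ≈ 15.8644 mm.
Diagonal AOV on the new format = 2·arctan(15.8644 / (2 × 18.1093)) = 2·arctan(0.43802) ≈ 47.3086°.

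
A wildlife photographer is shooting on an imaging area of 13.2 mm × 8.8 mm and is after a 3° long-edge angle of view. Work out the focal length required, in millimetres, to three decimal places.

From α = 2·arctan(w/2f) we get f = w / (2·tan(α/2)).
With w = 13.2 mm and α/2 = 1.5°, tan(α/2) ≈ 0.02619, so f ≈ 13.2 / 0.05237 ≈ 252.0438 mm.

252.044 mm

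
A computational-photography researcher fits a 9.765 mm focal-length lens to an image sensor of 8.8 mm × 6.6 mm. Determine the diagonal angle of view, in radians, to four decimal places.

Sensor diagonal = √(8.8² + 6.6²) = √121.0000 ≈ 11.0000 mm.
Angle of view α = 2·arctan(d/2f) with d = 11.0000 mm and f = 9.765 mm.
d/2f = 0.56324; arctan(0.56324) ≈ 0.5129 rad, so α ≈ 1.0259 rad.

1.0259 rad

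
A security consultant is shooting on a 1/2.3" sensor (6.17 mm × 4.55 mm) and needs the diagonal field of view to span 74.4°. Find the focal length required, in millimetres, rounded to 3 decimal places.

Sensor diagonal = √(6.17² + 4.55²) = √58.7714 ≈ 7.6663 mm.
From α = 2·arctan(d/2f) we get f = d / (2·tan(α/2)).
With d = 7.6663 mm and α/2 = 37.2°, tan(α/2) ≈ 0.75904, so f ≈ 7.6663 / 1.51808 ≈ 5.0500 mm.

5.050 mm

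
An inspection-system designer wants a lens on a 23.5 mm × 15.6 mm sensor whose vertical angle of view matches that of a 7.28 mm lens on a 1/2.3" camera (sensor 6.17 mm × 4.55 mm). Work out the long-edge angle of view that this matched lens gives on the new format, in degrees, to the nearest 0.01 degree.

Equal vertical AOV ⇒ f₂ = f₁ · 15.6/4.55 = 7.28 × 3.42857 ≈ 24.9600 mm.
Long-edge AOV on the new format = 2·arctan(23.5 / (2 × 24.9600)) = 2·arctan(0.47075) ≈ 50.4177°.

50.42°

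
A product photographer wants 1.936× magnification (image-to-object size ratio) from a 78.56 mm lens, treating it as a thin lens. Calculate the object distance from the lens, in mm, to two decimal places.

With m = dᵢ/dₒ and 1/f = 1/dₒ + 1/dᵢ, substituting dᵢ = m·dₒ gives 1/f = (1 + 1/m)/dₒ, hence dₒ = f·(1 + 1/m).
dₒ = 78.56 × (1 + 1/1.936) = 78.56 × 1.51653 ≈ 119.139 mm.

119.14 mm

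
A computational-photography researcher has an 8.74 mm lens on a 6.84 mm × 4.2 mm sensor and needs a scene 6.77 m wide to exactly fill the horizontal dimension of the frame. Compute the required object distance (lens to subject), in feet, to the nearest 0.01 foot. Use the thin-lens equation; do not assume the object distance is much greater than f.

W: 6.77 m = 6770 mm.
Magnification m = w/W = dᵢ/dₒ; combined with 1/f = 1/dₒ + 1/dᵢ this gives dₒ = f·(1 + W/w).
dₒ = 8.74 mm × (1 + 6770/6.84) = 8.74 × 990.7661 ≈ 8659.296 mm = 8659.296/304.8 ft = 28.4098 ft.

28.41 ft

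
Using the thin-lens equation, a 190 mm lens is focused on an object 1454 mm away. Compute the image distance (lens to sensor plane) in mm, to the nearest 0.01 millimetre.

1/dᵢ = 1/f − 1/dₒ = 1/190 − 1/1454 = 0.0045754 mm⁻¹.
dᵢ = 1/0.0045754 ≈ 218.5601 mm.

218.56 mm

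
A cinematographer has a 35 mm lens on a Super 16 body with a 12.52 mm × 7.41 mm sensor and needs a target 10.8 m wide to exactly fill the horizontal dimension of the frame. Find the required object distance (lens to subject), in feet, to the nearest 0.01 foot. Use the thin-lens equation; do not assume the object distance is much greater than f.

99.17 ft

W: 10.8 m = 10800 mm.
Magnification m = w/W = dᵢ/dₒ; combined with 1/f = 1/dₒ + 1/dᵢ this gives dₒ = f·(1 + W/w).
dₒ = 35 mm × (1 + 10800/12.52) = 35 × 863.6198 ≈ 30226.693 mm = 30226.693/304.8 ft = 99.1689 ft.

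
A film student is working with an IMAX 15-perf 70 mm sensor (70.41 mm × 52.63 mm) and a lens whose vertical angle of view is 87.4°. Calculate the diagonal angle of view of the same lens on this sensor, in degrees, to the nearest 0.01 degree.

115.86°

From the vertical AOV: f = 52.63 / (2·tan(43.7°)) = 52.63 / 1.91124 ≈ 27.5371 mm.
Sensor diagonal = √(70.41² + 52.63²) = √7727.4850 ≈ 87.9061 mm.
Diagonal AOV = 2·arctan(87.9061 / (2 × 27.5371)) = 2·arctan(1.59614) ≈ 115.8648°.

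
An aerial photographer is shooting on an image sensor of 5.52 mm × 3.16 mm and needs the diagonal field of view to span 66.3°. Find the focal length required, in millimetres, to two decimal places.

Sensor diagonal = √(5.52² + 3.16²) = √40.4560 ≈ 6.3605 mm.
From α = 2·arctan(d/2f) we get f = d / (2·tan(α/2)).
With d = 6.3605 mm and α/2 = 33.15°, tan(α/2) ≈ 0.65314, so f ≈ 6.3605 / 1.30627 ≈ 4.8692 mm.

4.87 mm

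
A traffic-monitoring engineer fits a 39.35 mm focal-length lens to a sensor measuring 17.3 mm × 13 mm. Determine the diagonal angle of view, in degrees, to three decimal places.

Sensor diagonal = √(17.3² + 13²) = √468.2900 ≈ 21.6400 mm.
Angle of view α = 2·arctan(d/2f) with d = 21.6400 mm and f = 39.35 mm.
d/2f = 0.27497; arctan(0.27497) ≈ 15.3746°, so α ≈ 30.7491°.

30.749°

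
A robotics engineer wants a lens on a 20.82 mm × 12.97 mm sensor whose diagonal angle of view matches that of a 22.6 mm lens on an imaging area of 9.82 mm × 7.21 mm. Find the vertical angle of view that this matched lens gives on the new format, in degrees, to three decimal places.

16.222°

Sensor diagonal = √(9.82² + 7.21²) = √148.4165 ≈ 12.1826 mm.
Sensor diagonal = √(20.82² + 12.97²) = √601.6933 ≈ 24.5294 mm.
Equal diagonal AOV ⇒ f₂ = f₁ · 24.5294/12.1826 = 22.6 × 2.01348 ≈ 45.5046 mm.
Vertical AOV on the new format = 2·arctan(12.97 / (2 × 45.5046)) = 2·arctan(0.14251) ≈ 16.2216°.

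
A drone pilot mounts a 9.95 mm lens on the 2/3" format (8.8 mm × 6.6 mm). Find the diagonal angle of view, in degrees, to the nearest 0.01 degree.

Sensor diagonal = √(8.8² + 6.6²) = √121.0000 ≈ 11.0000 mm.
Angle of view α = 2·arctan(d/2f) with d = 11.0000 mm and f = 9.95 mm.
d/2f = 0.55276; arctan(0.55276) ≈ 28.9322°, so α ≈ 57.8645°.

57.86°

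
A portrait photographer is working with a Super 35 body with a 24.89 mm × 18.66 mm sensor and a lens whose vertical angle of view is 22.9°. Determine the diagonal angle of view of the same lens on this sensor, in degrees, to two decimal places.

From the vertical AOV: f = 18.66 / (2·tan(11.45°)) = 18.66 / 0.40509 ≈ 46.0641 mm.
Sensor diagonal = √(24.89² + 18.66²) = √967.7077 ≈ 31.1080 mm.
Diagonal AOV = 2·arctan(31.1080 / (2 × 46.0641)) = 2·arctan(0.33766) ≈ 37.3155°.

37.32°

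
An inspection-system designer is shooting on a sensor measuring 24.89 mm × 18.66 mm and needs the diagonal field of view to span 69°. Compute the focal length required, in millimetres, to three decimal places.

22.631 mm

Sensor diagonal = √(24.89² + 18.66²) = √967.7077 ≈ 31.1080 mm.
From α = 2·arctan(d/2f) we get f = d / (2·tan(α/2)).
With d = 31.1080 mm and α/2 = 34.5°, tan(α/2) ≈ 0.68728, so f ≈ 31.1080 / 1.37456 ≈ 22.6312 mm.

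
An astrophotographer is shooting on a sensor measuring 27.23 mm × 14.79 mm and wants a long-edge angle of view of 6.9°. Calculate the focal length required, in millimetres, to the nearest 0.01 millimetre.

From α = 2·arctan(w/2f) we get f = w / (2·tan(α/2)).
With w = 27.23 mm and α/2 = 3.45°, tan(α/2) ≈ 0.06029, so f ≈ 27.23 / 0.12057 ≈ 225.8374 mm.

225.84 mm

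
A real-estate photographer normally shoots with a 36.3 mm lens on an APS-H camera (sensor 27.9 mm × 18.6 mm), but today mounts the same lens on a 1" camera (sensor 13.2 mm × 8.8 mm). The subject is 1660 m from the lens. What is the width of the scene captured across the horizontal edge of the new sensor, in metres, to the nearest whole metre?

604 m

The focal length stays 36.3 mm; the relevant sensor dimension is now w = 13.2 mm. Object distance dₒ = 1660 m = 1.66e+06 mm.
Thin-lens field width W = w·(dₒ − f)/f = 13.2 × (1.66e+06 − 36.3)/36.3 ≈ 603623.164 mm = 603.623 m.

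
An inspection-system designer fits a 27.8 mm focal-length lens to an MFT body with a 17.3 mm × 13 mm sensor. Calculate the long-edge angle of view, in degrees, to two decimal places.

Angle of view α = 2·arctan(w/2f) with w = 17.3 mm and f = 27.8 mm.
w/2f = 0.31115; arctan(0.31115) ≈ 17.2836°, so α ≈ 34.5672°.

34.57°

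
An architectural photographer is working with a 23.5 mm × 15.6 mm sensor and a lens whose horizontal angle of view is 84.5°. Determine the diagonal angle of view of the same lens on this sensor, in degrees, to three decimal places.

94.945°

From the horizontal AOV: f = 23.5 / (2·tan(42.25°)) = 23.5 / 1.81667 ≈ 12.9357 mm.
Sensor diagonal = √(23.5² + 15.6²) = √795.6100 ≈ 28.2066 mm.
Diagonal AOV = 2·arctan(28.2066 / (2 × 12.9357)) = 2·arctan(1.09026) ≈ 94.9450°.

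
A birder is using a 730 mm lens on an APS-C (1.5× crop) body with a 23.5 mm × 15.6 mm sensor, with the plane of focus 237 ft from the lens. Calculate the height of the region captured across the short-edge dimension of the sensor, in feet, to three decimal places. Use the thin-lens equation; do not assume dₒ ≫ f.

dₒ: 237 ft × 304.8 mm/ft = 72237.60 mm.
Similar triangles through the lens centre give W/dₒ = h/dᵢ; with 1/f = 1/dₒ + 1/dᵢ this gives W = h·(dₒ − f)/f.
W = 15.6 mm × (72237.6 − 730) / 730 = 15.6 × 97.9556 ≈ 1528.108 mm = 1528.108/304.8 ft = 5.01348 ft.

5.013 ft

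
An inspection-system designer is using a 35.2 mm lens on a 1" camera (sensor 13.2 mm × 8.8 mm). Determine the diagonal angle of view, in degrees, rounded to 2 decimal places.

25.40°

Sensor diagonal = √(13.2² + 8.8²) = √251.6800 ≈ 15.8644 mm.
Angle of view α = 2·arctan(d/2f) with d = 15.8644 mm and f = 35.2 mm.
d/2f = 0.22535; arctan(0.22535) ≈ 12.6993°, so α ≈ 25.3986°.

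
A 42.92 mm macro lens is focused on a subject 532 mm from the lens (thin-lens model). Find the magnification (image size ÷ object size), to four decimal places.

Thin lens: 1/f = 1/dₒ + 1/dᵢ → 1/dᵢ = 1/42.92 − 1/532 = 0.0214195 mm⁻¹, so dᵢ ≈ 46.6865 mm.
Magnification m = dᵢ/dₒ = 46.6865/532 ≈ 0.08776.

0.0878×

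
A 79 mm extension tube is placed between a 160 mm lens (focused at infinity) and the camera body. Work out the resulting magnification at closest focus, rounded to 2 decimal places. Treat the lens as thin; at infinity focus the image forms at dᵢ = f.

The tube moves the image plane from f to f + e, so dᵢ = 160 + 79 = 239 mm. Focus is achieved when 1/f = 1/dₒ + 1/dᵢ, giving dₒ = 1/(1/f − 1/(f+e)).
Magnification m = dᵢ/dₒ = (f+e)·(1/f − 1/(f+e)) = e/f = 79/160 ≈ 0.4938.

0.49×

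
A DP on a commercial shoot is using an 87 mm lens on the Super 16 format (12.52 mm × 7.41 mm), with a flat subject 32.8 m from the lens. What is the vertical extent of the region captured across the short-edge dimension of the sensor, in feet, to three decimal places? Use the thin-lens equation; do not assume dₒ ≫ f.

9.141 ft

dₒ: 32.8 m = 32800 mm.
Similar triangles through the lens centre give W/dₒ = h/dᵢ; with 1/f = 1/dₒ + 1/dᵢ this gives W = h·(dₒ − f)/f.
W = 7.41 mm × (32800 − 87) / 87 = 7.41 × 376.0115 ≈ 2786.245 mm = 2786.245/304.8 ft = 9.14122 ft.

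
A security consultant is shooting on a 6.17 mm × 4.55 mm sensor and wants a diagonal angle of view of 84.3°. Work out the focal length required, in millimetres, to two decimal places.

Sensor diagonal = √(6.17² + 4.55²) = √58.7714 ≈ 7.6663 mm.
From α = 2·arctan(d/2f) we get f = d / (2·tan(α/2)).
With d = 7.6663 mm and α/2 = 42.15°, tan(α/2) ≈ 0.90516, so f ≈ 7.6663 / 1.81031 ≈ 4.2348 mm.

4.23 mm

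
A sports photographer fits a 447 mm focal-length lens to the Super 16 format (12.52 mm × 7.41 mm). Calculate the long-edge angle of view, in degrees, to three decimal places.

1.605°

Angle of view α = 2·arctan(w/2f) with w = 12.52 mm and f = 447 mm.
w/2f = 0.01400; arctan(0.01400) ≈ 0.8023°, so α ≈ 1.6047°.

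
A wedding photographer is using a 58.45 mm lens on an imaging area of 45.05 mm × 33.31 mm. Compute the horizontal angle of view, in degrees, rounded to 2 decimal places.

42.15°

Angle of view α = 2·arctan(w/2f) with w = 45.05 mm and f = 58.45 mm.
w/2f = 0.38537; arctan(0.38537) ≈ 21.0753°, so α ≈ 42.1505°.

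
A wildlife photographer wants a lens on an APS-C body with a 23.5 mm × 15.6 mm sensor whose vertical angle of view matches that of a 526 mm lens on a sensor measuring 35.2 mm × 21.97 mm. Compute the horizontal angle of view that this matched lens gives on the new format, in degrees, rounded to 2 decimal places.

Equal vertical AOV ⇒ f₂ = f₁ · 15.6/21.97 = 526 × 0.71006 ≈ 373.4911 mm.
Horizontal AOV on the new format = 2·arctan(23.5 / (2 × 373.4911)) = 2·arctan(0.03146) ≈ 3.6039°.

3.60°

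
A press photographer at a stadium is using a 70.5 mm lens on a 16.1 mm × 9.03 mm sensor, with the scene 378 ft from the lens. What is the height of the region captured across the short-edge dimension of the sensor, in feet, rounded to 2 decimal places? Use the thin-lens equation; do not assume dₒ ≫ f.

48.39 ft

dₒ: 378 ft × 304.8 mm/ft = 115214.40 mm.
Similar triangles through the lens centre give W/dₒ = h/dᵢ; with 1/f = 1/dₒ + 1/dᵢ this gives W = h·(dₒ − f)/f.
W = 9.03 mm × (115214 − 70.5) / 70.5 = 9.03 × 1633.2468 ≈ 14748.218 mm = 14748.218/304.8 ft = 48.3865 ft.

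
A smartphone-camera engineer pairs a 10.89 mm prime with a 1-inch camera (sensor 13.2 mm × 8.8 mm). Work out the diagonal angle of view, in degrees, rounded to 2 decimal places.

72.14°

Sensor diagonal = √(13.2² + 8.8²) = √251.6800 ≈ 15.8644 mm.
Angle of view α = 2·arctan(d/2f) with d = 15.8644 mm and f = 10.89 mm.
d/2f = 0.72839; arctan(0.72839) ≈ 36.0694°, so α ≈ 72.1388°.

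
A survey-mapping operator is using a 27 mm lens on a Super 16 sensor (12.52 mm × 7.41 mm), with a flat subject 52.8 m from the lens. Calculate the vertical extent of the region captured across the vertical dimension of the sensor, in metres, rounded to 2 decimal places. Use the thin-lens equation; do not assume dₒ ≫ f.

14.48 m

dₒ: 52.8 m = 52800 mm.
Similar triangles through the lens centre give W/dₒ = h/dᵢ; with 1/f = 1/dₒ + 1/dᵢ this gives W = h·(dₒ − f)/f.
W = 7.41 mm × (52800 − 27) / 27 = 7.41 × 1954.5556 ≈ 14483.257 mm = 14.4833 m.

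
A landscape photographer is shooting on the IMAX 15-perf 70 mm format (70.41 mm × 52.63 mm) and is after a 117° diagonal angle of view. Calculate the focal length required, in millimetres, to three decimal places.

Sensor diagonal = √(70.41² + 52.63²) = √7727.4850 ≈ 87.9061 mm.
From α = 2·arctan(d/2f) we get f = d / (2·tan(α/2)).
With d = 87.9061 mm and α/2 = 58.5°, tan(α/2) ≈ 1.63185, so f ≈ 87.9061 / 3.26370 ≈ 26.9345 mm.

26.934 mm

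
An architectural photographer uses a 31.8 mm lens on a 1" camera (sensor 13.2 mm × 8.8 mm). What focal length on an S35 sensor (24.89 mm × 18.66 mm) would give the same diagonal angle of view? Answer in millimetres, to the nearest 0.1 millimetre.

Sensor diagonal = √(13.2² + 8.8²) = √251.6800 ≈ 15.8644 mm.
Sensor diagonal = √(24.89² + 18.66²) = √967.7077 ≈ 31.1080 mm.
Equal angle of view means equal diagonal/f ratio, so f₂ = f₁ · (diagonal₂/diagonal₁) = 31.8 × 31.1080/15.8644.
f₂ = 31.8 × 1.96087 ≈ 62.356 mm.

62.4 mm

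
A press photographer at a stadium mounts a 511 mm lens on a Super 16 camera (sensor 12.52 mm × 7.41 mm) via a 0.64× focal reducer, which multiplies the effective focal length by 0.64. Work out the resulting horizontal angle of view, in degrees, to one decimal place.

2.2°

Effective focal length f = 511 × 0.64 = 327.04 mm.
α = 2·arctan(12.52 / (2 × 327.04)) = 2·arctan(0.01914) ≈ 2.1932°.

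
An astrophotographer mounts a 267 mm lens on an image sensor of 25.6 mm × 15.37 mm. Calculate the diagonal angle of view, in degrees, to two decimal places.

Sensor diagonal = √(25.6² + 15.37²) = √891.5969 ≈ 29.8596 mm.
Angle of view α = 2·arctan(d/2f) with d = 29.8596 mm and f = 267 mm.
d/2f = 0.05592; arctan(0.05592) ≈ 3.2005°, so α ≈ 6.4009°.

6.40°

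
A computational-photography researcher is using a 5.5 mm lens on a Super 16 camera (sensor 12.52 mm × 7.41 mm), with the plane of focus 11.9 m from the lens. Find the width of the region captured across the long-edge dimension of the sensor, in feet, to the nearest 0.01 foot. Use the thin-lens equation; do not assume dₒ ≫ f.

dₒ: 11.9 m = 11900 mm.
Similar triangles through the lens centre give W/dₒ = w/dᵢ; with 1/f = 1/dₒ + 1/dᵢ this gives W = w·(dₒ − f)/f.
W = 12.52 mm × (11900 − 5.5) / 5.5 = 12.52 × 2162.6364 ≈ 27076.207 mm = 27076.207/304.8 ft = 88.8327 ft.

88.83 ft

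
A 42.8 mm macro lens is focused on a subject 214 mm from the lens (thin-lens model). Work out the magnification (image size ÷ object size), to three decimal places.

0.250×

Thin lens: 1/f = 1/dₒ + 1/dᵢ → 1/dᵢ = 1/42.8 − 1/214 = 0.0186916 mm⁻¹, so dᵢ ≈ 53.5000 mm.
Magnification m = dᵢ/dₒ = 53.5000/214 ≈ 0.25000.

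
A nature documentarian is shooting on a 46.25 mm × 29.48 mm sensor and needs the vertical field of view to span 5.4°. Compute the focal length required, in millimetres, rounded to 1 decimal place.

312.6 mm

From α = 2·arctan(h/2f) we get f = h / (2·tan(α/2)).
With h = 29.48 mm and α/2 = 2.7°, tan(α/2) ≈ 0.04716, so f ≈ 29.48 / 0.09432 ≈ 312.5609 mm.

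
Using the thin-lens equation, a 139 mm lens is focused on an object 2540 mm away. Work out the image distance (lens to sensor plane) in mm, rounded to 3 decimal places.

1/dᵢ = 1/f − 1/dₒ = 1/139 − 1/2540 = 0.0068005 mm⁻¹.
dᵢ = 1/0.0068005 ≈ 147.0471 mm.

147.047 mm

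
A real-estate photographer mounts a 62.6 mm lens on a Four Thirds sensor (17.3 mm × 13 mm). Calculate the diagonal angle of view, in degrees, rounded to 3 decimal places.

19.613°

Sensor diagonal = √(17.3² + 13²) = √468.2900 ≈ 21.6400 mm.
Angle of view α = 2·arctan(d/2f) with d = 21.6400 mm and f = 62.6 mm.
d/2f = 0.17284; arctan(0.17284) ≈ 9.8063°, so α ≈ 19.6126°.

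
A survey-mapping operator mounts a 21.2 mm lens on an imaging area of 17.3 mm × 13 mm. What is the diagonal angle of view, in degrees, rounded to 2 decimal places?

54.08°

Sensor diagonal = √(17.3² + 13²) = √468.2900 ≈ 21.6400 mm.
Angle of view α = 2·arctan(d/2f) with d = 21.6400 mm and f = 21.2 mm.
d/2f = 0.51038; arctan(0.51038) ≈ 27.0387°, so α ≈ 54.0775°.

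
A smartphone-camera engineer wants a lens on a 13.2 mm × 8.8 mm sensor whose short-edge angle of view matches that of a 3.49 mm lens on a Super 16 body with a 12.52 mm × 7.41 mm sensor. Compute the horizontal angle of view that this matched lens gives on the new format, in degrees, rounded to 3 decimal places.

115.744°

Equal short-edge AOV ⇒ f₂ = f₁ · 8.8/7.41 = 3.49 × 1.18758 ≈ 4.1447 mm.
Horizontal AOV on the new format = 2·arctan(13.2 / (2 × 4.1447)) = 2·arctan(1.59241) ≈ 115.7440°.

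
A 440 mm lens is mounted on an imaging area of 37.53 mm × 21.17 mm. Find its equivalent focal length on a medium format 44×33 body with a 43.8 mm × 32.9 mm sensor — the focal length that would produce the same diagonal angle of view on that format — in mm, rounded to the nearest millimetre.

559 mm

Sensor diagonal = √(37.53² + 21.17²) = √1856.6698 ≈ 43.0891 mm.
Sensor diagonal = √(43.8² + 32.9²) = √3000.8500 ≈ 54.7800 mm.
Equal angle of view means equal diagonal/f ratio, so f₂ = f₁ · (diagonal₂/diagonal₁) = 440 × 54.7800/43.0891.
f₂ = 440 × 1.27132 ≈ 559.381 mm.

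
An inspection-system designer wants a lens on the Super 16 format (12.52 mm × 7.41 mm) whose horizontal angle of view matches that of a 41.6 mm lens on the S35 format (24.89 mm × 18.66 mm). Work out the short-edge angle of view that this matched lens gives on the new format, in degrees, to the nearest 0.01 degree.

20.08°

Equal horizontal AOV ⇒ f₂ = f₁ · 12.52/24.89 = 41.6 × 0.50301 ≈ 20.9254 mm.
Short-edge AOV on the new format = 2·arctan(7.41 / (2 × 20.9254)) = 2·arctan(0.17706) ≈ 20.0812°.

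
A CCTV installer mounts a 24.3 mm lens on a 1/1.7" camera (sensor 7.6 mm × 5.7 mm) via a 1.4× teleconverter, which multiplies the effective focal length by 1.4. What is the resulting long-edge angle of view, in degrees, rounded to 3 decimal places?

Effective focal length f = 24.3 × 1.4 = 34.02 mm.
α = 2·arctan(7.6 / (2 × 34.02)) = 2·arctan(0.11170) ≈ 12.7469°.

12.747°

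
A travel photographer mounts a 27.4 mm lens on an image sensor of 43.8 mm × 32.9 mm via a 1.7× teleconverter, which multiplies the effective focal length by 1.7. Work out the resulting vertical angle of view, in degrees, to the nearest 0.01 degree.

Effective focal length f = 27.4 × 1.7 = 46.58 mm.
α = 2·arctan(32.9 / (2 × 46.58)) = 2·arctan(0.35316) ≈ 38.9019°.

38.90°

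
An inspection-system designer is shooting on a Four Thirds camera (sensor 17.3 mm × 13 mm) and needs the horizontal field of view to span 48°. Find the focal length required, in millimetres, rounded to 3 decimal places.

19.428 mm

From α = 2·arctan(w/2f) we get f = w / (2·tan(α/2)).
With w = 17.3 mm and α/2 = 24°, tan(α/2) ≈ 0.44523, so f ≈ 17.3 / 0.89046 ≈ 19.4282 mm.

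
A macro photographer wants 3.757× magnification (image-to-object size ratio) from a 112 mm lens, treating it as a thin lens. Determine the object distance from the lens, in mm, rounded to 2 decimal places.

With m = dᵢ/dₒ and 1/f = 1/dₒ + 1/dᵢ, substituting dᵢ = m·dₒ gives 1/f = (1 + 1/m)/dₒ, hence dₒ = f·(1 + 1/m).
dₒ = 112 × (1 + 1/3.757) = 112 × 1.26617 ≈ 141.811 mm.

141.81 mm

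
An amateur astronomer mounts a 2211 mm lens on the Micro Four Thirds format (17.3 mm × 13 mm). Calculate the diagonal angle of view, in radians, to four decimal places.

Sensor diagonal = √(17.3² + 13²) = √468.2900 ≈ 21.6400 mm.
Angle of view α = 2·arctan(d/2f) with d = 21.6400 mm and f = 2211 mm.
d/2f = 0.00489; arctan(0.00489) ≈ 0.0049 rad, so α ≈ 0.0098 rad.

0.0098 rad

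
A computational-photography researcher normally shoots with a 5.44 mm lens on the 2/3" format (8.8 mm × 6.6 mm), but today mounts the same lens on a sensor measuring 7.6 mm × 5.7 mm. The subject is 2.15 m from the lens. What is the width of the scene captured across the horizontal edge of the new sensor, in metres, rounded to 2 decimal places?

The focal length stays 5.44 mm; the relevant sensor dimension is now w = 7.6 mm. Object distance dₒ = 2.15 m = 2150 mm.
Thin-lens field width W = w·(dₒ − f)/f = 7.6 × (2150 − 5.44)/5.44 ≈ 2996.076 mm = 2.99608 m.

3.00 m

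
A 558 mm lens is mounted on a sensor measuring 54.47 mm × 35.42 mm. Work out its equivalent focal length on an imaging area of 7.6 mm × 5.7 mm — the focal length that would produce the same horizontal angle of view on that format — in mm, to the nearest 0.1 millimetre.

77.9 mm

Equal angle of view means equal width/f ratio, so f₂ = f₁ · (width₂/width₁) = 558 × 7.6/54.47.
f₂ = 558 × 0.13953 ≈ 77.856 mm.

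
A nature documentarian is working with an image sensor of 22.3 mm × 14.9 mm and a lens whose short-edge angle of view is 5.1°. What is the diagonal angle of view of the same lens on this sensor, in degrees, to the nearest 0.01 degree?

From the short-edge AOV: f = 14.9 / (2·tan(2.55°)) = 14.9 / 0.08907 ≈ 167.2830 mm.
Sensor diagonal = √(22.3² + 14.9²) = √719.3000 ≈ 26.8198 mm.
Diagonal AOV = 2·arctan(26.8198 / (2 × 167.2830)) = 2·arctan(0.08016) ≈ 9.1664°.

9.17°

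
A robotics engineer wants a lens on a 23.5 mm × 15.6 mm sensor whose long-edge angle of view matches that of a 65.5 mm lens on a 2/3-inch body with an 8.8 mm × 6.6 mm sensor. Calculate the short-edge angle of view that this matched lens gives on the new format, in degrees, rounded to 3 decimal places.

Equal long-edge AOV ⇒ f₂ = f₁ · 23.5/8.8 = 65.5 × 2.67045 ≈ 174.9148 mm.
Short-edge AOV on the new format = 2·arctan(15.6 / (2 × 174.9148)) = 2·arctan(0.04459) ≈ 5.1066°.

5.107°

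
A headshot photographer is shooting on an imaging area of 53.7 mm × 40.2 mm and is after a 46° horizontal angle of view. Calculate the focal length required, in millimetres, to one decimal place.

63.3 mm

From α = 2·arctan(w/2f) we get f = w / (2·tan(α/2)).
With w = 53.7 mm and α/2 = 23°, tan(α/2) ≈ 0.42447, so f ≈ 53.7 / 0.84895 ≈ 63.2546 mm.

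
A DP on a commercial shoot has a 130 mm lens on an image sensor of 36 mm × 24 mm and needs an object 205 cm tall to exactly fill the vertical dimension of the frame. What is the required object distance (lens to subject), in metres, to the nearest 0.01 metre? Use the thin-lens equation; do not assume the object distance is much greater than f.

W: 205 cm = 2050 mm.
Magnification m = h/W = dᵢ/dₒ; combined with 1/f = 1/dₒ + 1/dᵢ this gives dₒ = f·(1 + W/h).
dₒ = 130 mm × (1 + 2050/24) = 130 × 86.4167 ≈ 11234.167 mm = 11.2342 m.

11.23 m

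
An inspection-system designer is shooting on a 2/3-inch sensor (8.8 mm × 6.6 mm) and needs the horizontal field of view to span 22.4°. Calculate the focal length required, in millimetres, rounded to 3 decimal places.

22.222 mm

From α = 2·arctan(w/2f) we get f = w / (2·tan(α/2)).
With w = 8.8 mm and α/2 = 11.2°, tan(α/2) ≈ 0.19801, so f ≈ 8.8 / 0.39601 ≈ 22.2216 mm.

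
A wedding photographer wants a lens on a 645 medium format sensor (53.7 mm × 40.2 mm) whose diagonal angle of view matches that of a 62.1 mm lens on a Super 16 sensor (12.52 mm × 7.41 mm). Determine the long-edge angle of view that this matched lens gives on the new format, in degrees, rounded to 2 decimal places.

10.71°

Sensor diagonal = √(12.52² + 7.41²) = √211.6585 ≈ 14.5485 mm.
Sensor diagonal = √(53.7² + 40.2²) = √4499.7300 ≈ 67.0800 mm.
Equal diagonal AOV ⇒ f₂ = f₁ · 67.0800/14.5485 = 62.1 × 4.61079 ≈ 286.3301 mm.
Long-edge AOV on the new format = 2·arctan(53.7 / (2 × 286.3301)) = 2·arctan(0.09377) ≈ 10.7143°.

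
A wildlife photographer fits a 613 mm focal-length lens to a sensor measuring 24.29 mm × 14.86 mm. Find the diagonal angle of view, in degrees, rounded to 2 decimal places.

2.66°

Sensor diagonal = √(24.29² + 14.86²) = √810.8237 ≈ 28.4750 mm.
Angle of view α = 2·arctan(d/2f) with d = 28.4750 mm and f = 613 mm.
d/2f = 0.02323; arctan(0.02323) ≈ 1.3305°, so α ≈ 2.6610°.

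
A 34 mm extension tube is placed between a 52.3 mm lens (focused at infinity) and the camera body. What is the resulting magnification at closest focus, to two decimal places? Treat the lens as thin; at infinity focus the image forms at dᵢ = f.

The tube moves the image plane from f to f + e, so dᵢ = 52.3 + 34 = 86.3 mm. Focus is achieved when 1/f = 1/dₒ + 1/dᵢ, giving dₒ = 1/(1/f − 1/(f+e)).
Magnification m = dᵢ/dₒ = (f+e)·(1/f − 1/(f+e)) = e/f = 34/52.3 ≈ 0.6501.

0.65×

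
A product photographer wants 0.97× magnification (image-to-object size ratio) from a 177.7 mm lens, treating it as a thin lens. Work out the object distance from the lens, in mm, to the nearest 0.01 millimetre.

360.90 mm

With m = dᵢ/dₒ and 1/f = 1/dₒ + 1/dᵢ, substituting dᵢ = m·dₒ gives 1/f = (1 + 1/m)/dₒ, hence dₒ = f·(1 + 1/m).
dₒ = 177.7 × (1 + 1/0.97) = 177.7 × 2.03093 ≈ 360.896 mm.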